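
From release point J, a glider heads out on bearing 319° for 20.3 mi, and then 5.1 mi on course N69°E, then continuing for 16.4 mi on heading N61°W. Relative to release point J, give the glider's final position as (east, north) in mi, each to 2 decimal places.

(-22.90, 25.10)

Leg 1 (319°, 20.3 mi): east 20.3 sin 319° = -13.32, north 20.3 cos 319° = 15.32
Leg 2 (N69°E, 5.1 mi): east 5.1 sin 69° = 4.76, north 5.1 cos 69° = 1.83
Leg 3 (N61°W, 16.4 mi): east 16.4 sin 299° = -14.34, north 16.4 cos 299° = 7.95
Summing: -22.90 mi east, 25.10 mi north → (-22.90, 25.10).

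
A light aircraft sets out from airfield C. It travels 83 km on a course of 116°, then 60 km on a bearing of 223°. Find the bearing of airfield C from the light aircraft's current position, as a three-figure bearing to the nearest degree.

337°

Leg 1 (116°, 83 km): east 83 sin 116° = 74.60, north 83 cos 116° = -36.38
Leg 2 (223°, 60 km): east 60 sin 223° = -40.92, north 60 cos 223° = -43.88
Net displacement: 33.68 east, -80.27 north. Direction back to start is (-33.68, 80.27): bearing = atan2(-33.68, 80.27) mod 360° = 337.24° ≈ 337°.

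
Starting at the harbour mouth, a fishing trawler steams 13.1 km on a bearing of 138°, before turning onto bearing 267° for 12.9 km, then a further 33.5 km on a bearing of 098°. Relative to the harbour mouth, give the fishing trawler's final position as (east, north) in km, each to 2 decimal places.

Leg 1 (138°, 13.1 km): east 13.1 sin 138° = 8.77, north 13.1 cos 138° = -9.74
Leg 2 (267°, 12.9 km): east 12.9 sin 267° = -12.88, north 12.9 cos 267° = -0.68
Leg 3 (098°, 33.5 km): east 33.5 sin 98° = 33.17, north 33.5 cos 98° = -4.66
Summing: 29.06 km east, -15.07 km north → (29.06, -15.07).

(29.06, -15.07)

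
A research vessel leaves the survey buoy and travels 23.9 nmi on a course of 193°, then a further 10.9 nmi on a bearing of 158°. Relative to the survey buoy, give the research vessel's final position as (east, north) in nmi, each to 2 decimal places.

(-1.29, -33.39)

Leg 1 (193°, 23.9 nmi): east 23.9 sin 193° = -5.38, north 23.9 cos 193° = -23.29
Leg 2 (158°, 10.9 nmi): east 10.9 sin 158° = 4.08, north 10.9 cos 158° = -10.11
Summing: -1.29 nmi east, -33.39 nmi north → (-1.29, -33.39).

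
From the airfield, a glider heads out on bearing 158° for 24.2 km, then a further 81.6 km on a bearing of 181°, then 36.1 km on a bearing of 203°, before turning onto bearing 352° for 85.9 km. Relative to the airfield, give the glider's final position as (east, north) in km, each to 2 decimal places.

Leg 1 (158°, 24.2 km): east 24.2 sin 158° = 9.07, north 24.2 cos 158° = -22.44
Leg 2 (181°, 81.6 km): east 81.6 sin 181° = -1.42, north 81.6 cos 181° = -81.59
Leg 3 (203°, 36.1 km): east 36.1 sin 203° = -14.11, north 36.1 cos 203° = -33.23
Leg 4 (352°, 85.9 km): east 85.9 sin 352° = -11.95, north 85.9 cos 352° = 85.06
Summing: -18.42 km east, -52.19 km north → (-18.42, -52.19).

(-18.42, -52.19)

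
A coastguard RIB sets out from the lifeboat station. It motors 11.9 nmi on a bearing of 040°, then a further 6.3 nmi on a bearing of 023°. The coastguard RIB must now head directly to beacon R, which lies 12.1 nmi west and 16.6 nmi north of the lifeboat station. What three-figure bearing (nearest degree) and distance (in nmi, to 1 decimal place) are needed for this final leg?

274°, 22.3 nmi

Leg 1 (040°, 11.9 nmi): east 11.9 sin 40° = 7.65, north 11.9 cos 40° = 9.12
Leg 2 (023°, 6.3 nmi): east 6.3 sin 23° = 2.46, north 6.3 cos 23° = 5.80
Current position: (10.11, 14.92). Target: (-12.1, 16.6). Remaining: Δeast = -22.21, Δnorth = 1.68.
Bearing = atan2(-22.21, 1.68) mod 360° = 274.34°; distance = √((-22.21)² + (1.68)²) = 22.275 nmi.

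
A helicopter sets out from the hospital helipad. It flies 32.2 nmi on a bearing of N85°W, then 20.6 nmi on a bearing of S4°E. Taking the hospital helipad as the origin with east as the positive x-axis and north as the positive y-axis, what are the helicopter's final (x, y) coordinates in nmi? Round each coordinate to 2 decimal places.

Leg 1 (N85°W, 32.2 nmi): east 32.2 sin 275° = -32.08, north 32.2 cos 275° = 2.81
Leg 2 (S4°E, 20.6 nmi): east 20.6 sin 176° = 1.44, north 20.6 cos 176° = -20.55
Summing: -30.64 nmi east, -17.74 nmi north → (-30.64, -17.74).

(-30.64, -17.74)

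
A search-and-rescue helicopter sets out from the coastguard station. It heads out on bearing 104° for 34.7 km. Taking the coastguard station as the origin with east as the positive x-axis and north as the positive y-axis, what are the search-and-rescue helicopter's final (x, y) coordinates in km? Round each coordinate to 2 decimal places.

Leg 1 (104°, 34.7 km): east 34.7 sin 104° = 33.67, north 34.7 cos 104° = -8.39
Summing: 33.67 km east, -8.39 km north → (33.67, -8.39).

(33.67, -8.39)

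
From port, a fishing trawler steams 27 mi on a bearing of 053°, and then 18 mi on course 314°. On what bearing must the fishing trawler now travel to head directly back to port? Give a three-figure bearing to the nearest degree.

197°

Leg 1 (053°, 27 mi): east 27 sin 53° = 21.56, north 27 cos 53° = 16.25
Leg 2 (314°, 18 mi): east 18 sin 314° = -12.95, north 18 cos 314° = 12.50
Net displacement: 8.62 east, 28.75 north. Direction back to start is (-8.62, -28.75): bearing = atan2(-8.62, -28.75) mod 360° = 196.68° ≈ 197°.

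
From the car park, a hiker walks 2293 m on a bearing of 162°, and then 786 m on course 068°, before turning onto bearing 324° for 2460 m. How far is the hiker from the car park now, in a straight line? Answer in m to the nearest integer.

104 m

Leg 1 (162°, 2293 m): east 2293 sin 162° = 708.58, north 2293 cos 162° = -2180.77
Leg 2 (068°, 786 m): east 786 sin 68° = 728.77, north 786 cos 68° = 294.44
Leg 3 (324°, 2460 m): east 2460 sin 324° = -1445.95, north 2460 cos 324° = 1990.18
Net: -8.61 east, 103.85 north. Distance = √((-8.61)² + (103.85)²) = 104.206 m.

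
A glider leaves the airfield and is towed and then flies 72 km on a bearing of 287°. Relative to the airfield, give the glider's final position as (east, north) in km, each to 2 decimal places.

(-68.85, 21.05)

Leg 1 (287°, 72 km): east 72 sin 287° = -68.85, north 72 cos 287° = 21.05
Summing: -68.85 km east, 21.05 km north → (-68.85, 21.05).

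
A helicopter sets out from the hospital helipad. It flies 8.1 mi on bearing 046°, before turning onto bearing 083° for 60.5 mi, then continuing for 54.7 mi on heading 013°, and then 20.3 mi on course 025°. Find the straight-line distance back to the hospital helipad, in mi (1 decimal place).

Leg 1 (046°, 8.1 mi): east 8.1 sin 46° = 5.83, north 8.1 cos 46° = 5.63
Leg 2 (083°, 60.5 mi): east 60.5 sin 83° = 60.05, north 60.5 cos 83° = 7.37
Leg 3 (013°, 54.7 mi): east 54.7 sin 13° = 12.30, north 54.7 cos 13° = 53.30
Leg 4 (025°, 20.3 mi): east 20.3 sin 25° = 8.58, north 20.3 cos 25° = 18.40
Net: 86.76 east, 84.70 north. Distance = √((86.76)² + (84.70)²) = 121.246 mi.

121.2 mi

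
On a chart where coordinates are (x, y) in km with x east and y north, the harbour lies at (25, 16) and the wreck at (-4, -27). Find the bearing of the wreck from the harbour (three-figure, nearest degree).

Δeast = -4 − 25 = -29.00; Δnorth = -27 − 16 = -43.00.
Bearing = atan2(Δeast, Δnorth) mod 360° = 214.00° ≈ 214°.

214°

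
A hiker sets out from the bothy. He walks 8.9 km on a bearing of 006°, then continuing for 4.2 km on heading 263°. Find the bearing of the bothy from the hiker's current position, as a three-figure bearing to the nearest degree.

159°

Leg 1 (006°, 8.9 km): east 8.9 sin 6° = 0.93, north 8.9 cos 6° = 8.85
Leg 2 (263°, 4.2 km): east 4.2 sin 263° = -4.17, north 4.2 cos 263° = -0.51
Net displacement: -3.24 east, 8.34 north. Direction back to start is (3.24, -8.34): bearing = atan2(3.24, -8.34) mod 360° = 158.78° ≈ 159°.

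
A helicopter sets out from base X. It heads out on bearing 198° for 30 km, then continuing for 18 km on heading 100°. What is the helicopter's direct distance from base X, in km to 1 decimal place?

32.8 km

Leg 1 (198°, 30 km): east 30 sin 198° = -9.27, north 30 cos 198° = -28.53
Leg 2 (100°, 18 km): east 18 sin 100° = 17.73, north 18 cos 100° = -3.13
Net: 8.46 east, -31.66 north. Distance = √((8.46)² + (-31.66)²) = 32.767 km.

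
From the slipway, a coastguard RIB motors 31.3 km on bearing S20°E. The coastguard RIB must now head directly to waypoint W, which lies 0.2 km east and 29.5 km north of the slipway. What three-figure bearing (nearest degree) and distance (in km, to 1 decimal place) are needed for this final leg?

Leg 1 (S20°E, 31.3 km): east 31.3 sin 160° = 10.71, north 31.3 cos 160° = -29.41
Current position: (10.71, -29.41). Target: (0.2, 29.5). Remaining: Δeast = -10.51, Δnorth = 58.91.
Bearing = atan2(-10.51, 58.91) mod 360° = 349.89°; distance = √((-10.51)² + (58.91)²) = 59.842 km.

350°, 59.8 km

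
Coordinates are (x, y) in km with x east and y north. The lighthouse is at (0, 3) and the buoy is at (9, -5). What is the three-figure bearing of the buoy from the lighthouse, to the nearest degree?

Δeast = 9 − 0 = 9.00; Δnorth = -5 − 3 = -8.00.
Bearing = atan2(Δeast, Δnorth) mod 360° = 131.63° ≈ 132°.

132°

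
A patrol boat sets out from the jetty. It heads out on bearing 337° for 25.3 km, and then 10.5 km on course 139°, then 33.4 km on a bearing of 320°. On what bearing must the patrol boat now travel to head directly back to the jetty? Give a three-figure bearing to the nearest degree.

149°

Leg 1 (337°, 25.3 km): east 25.3 sin 337° = -9.89, north 25.3 cos 337° = 23.29
Leg 2 (139°, 10.5 km): east 10.5 sin 139° = 6.89, north 10.5 cos 139° = -7.92
Leg 3 (320°, 33.4 km): east 33.4 sin 320° = -21.47, north 33.4 cos 320° = 25.59
Net displacement: -24.47 east, 40.95 north. Direction back to start is (24.47, -40.95): bearing = atan2(24.47, -40.95) mod 360° = 149.14° ≈ 149°.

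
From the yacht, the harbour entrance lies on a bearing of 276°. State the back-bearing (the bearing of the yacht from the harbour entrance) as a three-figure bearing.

096°

Back-bearing = 276° − 180° = 096°.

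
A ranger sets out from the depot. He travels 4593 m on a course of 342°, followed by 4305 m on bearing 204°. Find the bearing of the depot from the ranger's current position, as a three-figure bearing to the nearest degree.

098°

Leg 1 (342°, 4593 m): east 4593 sin 342° = -1419.32, north 4593 cos 342° = 4368.20
Leg 2 (204°, 4305 m): east 4305 sin 204° = -1751.00, north 4305 cos 204° = -3932.81
Net displacement: -3170.32 east, 435.39 north. Direction back to start is (3170.32, -435.39): bearing = atan2(3170.32, -435.39) mod 360° = 97.82° ≈ 098°.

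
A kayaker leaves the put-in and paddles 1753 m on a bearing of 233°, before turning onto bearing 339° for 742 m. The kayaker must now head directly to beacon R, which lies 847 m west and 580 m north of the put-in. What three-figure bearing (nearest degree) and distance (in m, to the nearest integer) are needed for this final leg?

Leg 1 (233°, 1753 m): east 1753 sin 233° = -1400.01, north 1753 cos 233° = -1054.98
Leg 2 (339°, 742 m): east 742 sin 339° = -265.91, north 742 cos 339° = 692.72
Current position: (-1665.92, -362.27). Target: (-847, 580). Remaining: Δeast = 818.92, Δnorth = 942.27.
Bearing = atan2(818.92, 942.27) mod 360° = 40.99°; distance = √((818.92)² + (942.27)²) = 1248.394 m.

041°, 1248 m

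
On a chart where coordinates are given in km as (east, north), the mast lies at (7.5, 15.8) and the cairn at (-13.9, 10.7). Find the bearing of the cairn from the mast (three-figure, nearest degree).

Δeast = -13.9 − 7.5 = -21.40; Δnorth = 10.7 − 15.8 = -5.10.
Bearing = atan2(Δeast, Δnorth) mod 360° = 256.60° ≈ 257°.

257°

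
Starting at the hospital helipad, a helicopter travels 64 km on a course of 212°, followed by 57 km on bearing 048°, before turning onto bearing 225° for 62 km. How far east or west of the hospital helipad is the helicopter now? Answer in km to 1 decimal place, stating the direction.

Leg 1 (212°, 64 km): east 64 sin 212° = -33.91, north 64 cos 212° = -54.28
Leg 2 (048°, 57 km): east 57 sin 48° = 42.36, north 57 cos 48° = 38.14
Leg 3 (225°, 62 km): east 62 sin 225° = -43.84, north 62 cos 225° = -43.84
Net east component: -35.40 km.

35.4 km west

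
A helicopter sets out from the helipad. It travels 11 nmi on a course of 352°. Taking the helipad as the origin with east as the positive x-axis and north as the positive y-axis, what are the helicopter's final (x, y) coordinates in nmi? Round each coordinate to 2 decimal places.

(-1.53, 10.89)

Leg 1 (352°, 11 nmi): east 11 sin 352° = -1.53, north 11 cos 352° = 10.89
Summing: -1.53 nmi east, 10.89 nmi north → (-1.53, 10.89).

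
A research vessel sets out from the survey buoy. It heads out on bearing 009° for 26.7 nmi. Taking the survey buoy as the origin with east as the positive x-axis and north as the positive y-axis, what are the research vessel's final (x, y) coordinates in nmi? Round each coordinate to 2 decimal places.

(4.18, 26.37)

Leg 1 (009°, 26.7 nmi): east 26.7 sin 9° = 4.18, north 26.7 cos 9° = 26.37
Summing: 4.18 nmi east, 26.37 nmi north → (4.18, 26.37).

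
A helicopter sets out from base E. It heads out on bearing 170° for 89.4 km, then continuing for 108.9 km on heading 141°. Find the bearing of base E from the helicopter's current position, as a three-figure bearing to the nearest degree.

Leg 1 (170°, 89.4 km): east 89.4 sin 170° = 15.52, north 89.4 cos 170° = -88.04
Leg 2 (141°, 108.9 km): east 108.9 sin 141° = 68.53, north 108.9 cos 141° = -84.63
Net displacement: 84.06 east, -172.67 north. Direction back to start is (-84.06, 172.67): bearing = atan2(-84.06, 172.67) mod 360° = 334.04° ≈ 334°.

334°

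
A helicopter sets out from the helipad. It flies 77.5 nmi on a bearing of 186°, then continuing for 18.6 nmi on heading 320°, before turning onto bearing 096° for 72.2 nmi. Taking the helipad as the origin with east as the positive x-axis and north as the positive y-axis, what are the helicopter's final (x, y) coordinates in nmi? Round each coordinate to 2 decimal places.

(51.75, -70.37)

Leg 1 (186°, 77.5 nmi): east 77.5 sin 186° = -8.10, north 77.5 cos 186° = -77.08
Leg 2 (320°, 18.6 nmi): east 18.6 sin 320° = -11.96, north 18.6 cos 320° = 14.25
Leg 3 (096°, 72.2 nmi): east 72.2 sin 96° = 71.80, north 72.2 cos 96° = -7.55
Summing: 51.75 nmi east, -70.37 nmi north → (51.75, -70.37).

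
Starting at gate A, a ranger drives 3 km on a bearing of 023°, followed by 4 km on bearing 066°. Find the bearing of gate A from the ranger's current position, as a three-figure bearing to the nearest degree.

Leg 1 (023°, 3 km): east 3 sin 23° = 1.17, north 3 cos 23° = 2.76
Leg 2 (066°, 4 km): east 4 sin 66° = 3.65, north 4 cos 66° = 1.63
Net displacement: 4.83 east, 4.39 north. Direction back to start is (-4.83, -4.39): bearing = atan2(-4.83, -4.39) mod 360° = 227.72° ≈ 228°.

228°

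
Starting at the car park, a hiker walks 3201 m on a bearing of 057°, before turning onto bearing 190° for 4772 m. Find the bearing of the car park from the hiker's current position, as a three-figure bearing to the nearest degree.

328°

Leg 1 (057°, 3201 m): east 3201 sin 57° = 2684.58, north 3201 cos 57° = 1743.39
Leg 2 (190°, 4772 m): east 4772 sin 190° = -828.65, north 4772 cos 190° = -4699.50
Net displacement: 1855.94 east, -2956.11 north. Direction back to start is (-1855.94, 2956.11): bearing = atan2(-1855.94, 2956.11) mod 360° = 327.88° ≈ 328°.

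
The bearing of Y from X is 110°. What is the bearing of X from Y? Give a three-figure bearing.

Back-bearing = 110° + 180° = 290°.

290°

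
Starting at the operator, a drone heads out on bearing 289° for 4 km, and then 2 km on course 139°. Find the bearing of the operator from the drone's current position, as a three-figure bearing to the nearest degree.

085°

Leg 1 (289°, 4 km): east 4 sin 289° = -3.78, north 4 cos 289° = 1.30
Leg 2 (139°, 2 km): east 2 sin 139° = 1.31, north 2 cos 139° = -1.51
Net displacement: -2.47 east, -0.21 north. Direction back to start is (2.47, 0.21): bearing = atan2(2.47, 0.21) mod 360° = 85.21° ≈ 085°.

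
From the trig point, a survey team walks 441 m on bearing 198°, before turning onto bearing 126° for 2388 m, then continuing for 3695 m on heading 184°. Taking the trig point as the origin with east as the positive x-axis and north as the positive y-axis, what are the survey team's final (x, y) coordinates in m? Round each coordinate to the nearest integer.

(1538, -5509)

Leg 1 (198°, 441 m): east 441 sin 198° = -136.28, north 441 cos 198° = -419.42
Leg 2 (126°, 2388 m): east 2388 sin 126° = 1931.93, north 2388 cos 126° = -1403.63
Leg 3 (184°, 3695 m): east 3695 sin 184° = -257.75, north 3695 cos 184° = -3686.00
Summing: 1537.91 m east, -5509.05 m north → (1538, -5509).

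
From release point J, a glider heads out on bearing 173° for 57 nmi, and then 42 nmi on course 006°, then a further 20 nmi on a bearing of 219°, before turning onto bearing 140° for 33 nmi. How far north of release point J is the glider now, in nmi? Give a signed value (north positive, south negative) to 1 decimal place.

-55.6 nmi

Leg 1 (173°, 57 nmi): east 57 sin 173° = 6.95, north 57 cos 173° = -56.58
Leg 2 (006°, 42 nmi): east 42 sin 6° = 4.39, north 42 cos 6° = 41.77
Leg 3 (219°, 20 nmi): east 20 sin 219° = -12.59, north 20 cos 219° = -15.54
Leg 4 (140°, 33 nmi): east 33 sin 140° = 21.21, north 33 cos 140° = -25.28
Net north component: -55.63 nmi.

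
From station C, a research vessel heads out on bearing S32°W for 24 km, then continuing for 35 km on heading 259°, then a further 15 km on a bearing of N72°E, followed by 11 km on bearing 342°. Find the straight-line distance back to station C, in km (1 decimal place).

Leg 1 (S32°W, 24 km): east 24 sin 212° = -12.72, north 24 cos 212° = -20.35
Leg 2 (259°, 35 km): east 35 sin 259° = -34.36, north 35 cos 259° = -6.68
Leg 3 (N72°E, 15 km): east 15 sin 72° = 14.27, north 15 cos 72° = 4.64
Leg 4 (342°, 11 km): east 11 sin 342° = -3.40, north 11 cos 342° = 10.46
Net: -36.21 east, -11.93 north. Distance = √((-36.21)² + (-11.93)²) = 38.125 km.

38.1 km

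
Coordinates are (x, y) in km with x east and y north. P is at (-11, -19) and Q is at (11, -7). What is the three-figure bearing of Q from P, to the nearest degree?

Δeast = 11 − -11 = 22.00; Δnorth = -7 − -19 = 12.00.
Bearing = atan2(Δeast, Δnorth) mod 360° = 61.39° ≈ 061°.

061°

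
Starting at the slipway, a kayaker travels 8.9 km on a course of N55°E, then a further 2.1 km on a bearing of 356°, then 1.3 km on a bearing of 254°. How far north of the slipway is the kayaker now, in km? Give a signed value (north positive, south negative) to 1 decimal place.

Leg 1 (N55°E, 8.9 km): east 8.9 sin 55° = 7.29, north 8.9 cos 55° = 5.10
Leg 2 (356°, 2.1 km): east 2.1 sin 356° = -0.15, north 2.1 cos 356° = 2.09
Leg 3 (254°, 1.3 km): east 1.3 sin 254° = -1.25, north 1.3 cos 254° = -0.36
Net north component: 6.84 km.

6.8 km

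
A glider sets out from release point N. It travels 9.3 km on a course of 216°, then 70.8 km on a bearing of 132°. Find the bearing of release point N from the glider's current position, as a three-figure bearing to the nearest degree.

319°

Leg 1 (216°, 9.3 km): east 9.3 sin 216° = -5.47, north 9.3 cos 216° = -7.52
Leg 2 (132°, 70.8 km): east 70.8 sin 132° = 52.61, north 70.8 cos 132° = -47.37
Net displacement: 47.15 east, -54.90 north. Direction back to start is (-47.15, 54.90): bearing = atan2(-47.15, 54.90) mod 360° = 319.34° ≈ 319°.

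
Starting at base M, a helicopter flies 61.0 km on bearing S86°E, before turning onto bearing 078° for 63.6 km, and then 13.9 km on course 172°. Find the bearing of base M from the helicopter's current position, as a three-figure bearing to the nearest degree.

272°

Leg 1 (S86°E, 61.0 km): east 61.0 sin 94° = 60.85, north 61.0 cos 94° = -4.26
Leg 2 (078°, 63.6 km): east 63.6 sin 78° = 62.21, north 63.6 cos 78° = 13.22
Leg 3 (172°, 13.9 km): east 13.9 sin 172° = 1.93, north 13.9 cos 172° = -13.76
Net displacement: 125.00 east, -4.80 north. Direction back to start is (-125.00, 4.80): bearing = atan2(-125.00, 4.80) mod 360° = 272.20° ≈ 272°.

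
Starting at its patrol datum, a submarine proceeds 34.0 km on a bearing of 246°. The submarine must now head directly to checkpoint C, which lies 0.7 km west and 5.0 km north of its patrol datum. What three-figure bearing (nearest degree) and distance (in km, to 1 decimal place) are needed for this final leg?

058°, 35.7 km

Leg 1 (246°, 34.0 km): east 34.0 sin 246° = -31.06, north 34.0 cos 246° = -13.83
Current position: (-31.06, -13.83). Target: (-0.7, 5.0). Remaining: Δeast = 30.36, Δnorth = 18.83.
Bearing = atan2(30.36, 18.83) mod 360° = 58.19°; distance = √((30.36)² + (18.83)²) = 35.725 km.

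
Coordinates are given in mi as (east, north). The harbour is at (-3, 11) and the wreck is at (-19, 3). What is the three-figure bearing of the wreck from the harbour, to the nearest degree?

243°

Δeast = -19 − -3 = -16.00; Δnorth = 3 − 11 = -8.00.
Bearing = atan2(Δeast, Δnorth) mod 360° = 243.43° ≈ 243°.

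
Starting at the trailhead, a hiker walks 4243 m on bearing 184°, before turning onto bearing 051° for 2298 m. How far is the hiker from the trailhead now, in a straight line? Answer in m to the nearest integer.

Leg 1 (184°, 4243 m): east 4243 sin 184° = -295.98, north 4243 cos 184° = -4232.66
Leg 2 (051°, 2298 m): east 2298 sin 51° = 1785.88, north 2298 cos 51° = 1446.18
Net: 1489.90 east, -2786.49 north. Distance = √((1489.90)² + (-2786.49)²) = 3159.798 m.

3160 m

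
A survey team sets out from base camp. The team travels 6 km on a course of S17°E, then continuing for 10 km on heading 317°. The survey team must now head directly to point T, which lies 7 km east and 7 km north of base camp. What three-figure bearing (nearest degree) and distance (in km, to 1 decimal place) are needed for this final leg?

Leg 1 (S17°E, 6 km): east 6 sin 163° = 1.75, north 6 cos 163° = -5.74
Leg 2 (317°, 10 km): east 10 sin 317° = -6.82, north 10 cos 317° = 7.31
Current position: (-5.07, 1.58). Target: (7, 7). Remaining: Δeast = 12.07, Δnorth = 5.42.
Bearing = atan2(12.07, 5.42) mod 360° = 65.79°; distance = √((12.07)² + (5.42)²) = 13.229 km.

066°, 13.2 km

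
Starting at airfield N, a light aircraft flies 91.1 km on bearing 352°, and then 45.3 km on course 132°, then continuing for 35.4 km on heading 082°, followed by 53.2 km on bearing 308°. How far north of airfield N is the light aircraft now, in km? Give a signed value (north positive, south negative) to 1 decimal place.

97.6 km

Leg 1 (352°, 91.1 km): east 91.1 sin 352° = -12.68, north 91.1 cos 352° = 90.21
Leg 2 (132°, 45.3 km): east 45.3 sin 132° = 33.66, north 45.3 cos 132° = -30.31
Leg 3 (082°, 35.4 km): east 35.4 sin 82° = 35.06, north 35.4 cos 82° = 4.93
Leg 4 (308°, 53.2 km): east 53.2 sin 308° = -41.92, north 53.2 cos 308° = 32.75
Net north component: 97.58 km.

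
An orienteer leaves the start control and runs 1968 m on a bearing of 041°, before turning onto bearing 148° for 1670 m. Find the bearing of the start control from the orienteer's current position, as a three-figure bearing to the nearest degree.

268°

Leg 1 (041°, 1968 m): east 1968 sin 41° = 1291.12, north 1968 cos 41° = 1485.27
Leg 2 (148°, 1670 m): east 1670 sin 148° = 884.97, north 1670 cos 148° = -1416.24
Net displacement: 2176.09 east, 69.03 north. Direction back to start is (-2176.09, -69.03): bearing = atan2(-2176.09, -69.03) mod 360° = 268.18° ≈ 268°.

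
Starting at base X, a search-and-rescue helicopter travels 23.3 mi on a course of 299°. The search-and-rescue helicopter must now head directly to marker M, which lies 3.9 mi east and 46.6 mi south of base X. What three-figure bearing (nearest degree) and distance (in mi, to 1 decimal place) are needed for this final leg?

Leg 1 (299°, 23.3 mi): east 23.3 sin 299° = -20.38, north 23.3 cos 299° = 11.30
Current position: (-20.38, 11.30). Target: (3.9, -46.6). Remaining: Δeast = 24.28, Δnorth = -57.90.
Bearing = atan2(24.28, -57.90) mod 360° = 157.25°; distance = √((24.28)² + (-57.90)²) = 62.781 mi.

157°, 62.8 mi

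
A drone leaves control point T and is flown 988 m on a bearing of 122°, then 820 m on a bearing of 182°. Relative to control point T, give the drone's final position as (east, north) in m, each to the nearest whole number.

Leg 1 (122°, 988 m): east 988 sin 122° = 837.87, north 988 cos 122° = -523.56
Leg 2 (182°, 820 m): east 820 sin 182° = -28.62, north 820 cos 182° = -819.50
Summing: 809.25 m east, -1343.06 m north → (809, -1343).

(809, -1343)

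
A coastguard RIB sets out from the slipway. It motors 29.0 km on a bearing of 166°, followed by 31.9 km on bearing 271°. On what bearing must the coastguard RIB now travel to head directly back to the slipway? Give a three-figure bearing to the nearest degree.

042°

Leg 1 (166°, 29.0 km): east 29.0 sin 166° = 7.02, north 29.0 cos 166° = -28.14
Leg 2 (271°, 31.9 km): east 31.9 sin 271° = -31.90, north 31.9 cos 271° = 0.56
Net displacement: -24.88 east, -27.58 north. Direction back to start is (24.88, 27.58): bearing = atan2(24.88, 27.58) mod 360° = 42.05° ≈ 042°.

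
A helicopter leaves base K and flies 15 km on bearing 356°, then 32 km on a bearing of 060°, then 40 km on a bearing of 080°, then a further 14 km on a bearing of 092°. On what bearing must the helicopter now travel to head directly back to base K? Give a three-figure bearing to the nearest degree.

245°

Leg 1 (356°, 15 km): east 15 sin 356° = -1.05, north 15 cos 356° = 14.96
Leg 2 (060°, 32 km): east 32 sin 60° = 27.71, north 32 cos 60° = 16.00
Leg 3 (080°, 40 km): east 40 sin 80° = 39.39, north 40 cos 80° = 6.95
Leg 4 (092°, 14 km): east 14 sin 92° = 13.99, north 14 cos 92° = -0.49
Net displacement: 80.05 east, 37.42 north. Direction back to start is (-80.05, -37.42): bearing = atan2(-80.05, -37.42) mod 360° = 244.95° ≈ 245°.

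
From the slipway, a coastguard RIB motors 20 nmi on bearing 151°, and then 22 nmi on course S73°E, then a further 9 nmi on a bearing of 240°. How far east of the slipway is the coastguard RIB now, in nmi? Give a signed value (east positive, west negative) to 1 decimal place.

22.9 nmi

Leg 1 (151°, 20 nmi): east 20 sin 151° = 9.70, north 20 cos 151° = -17.49
Leg 2 (S73°E, 22 nmi): east 22 sin 107° = 21.04, north 22 cos 107° = -6.43
Leg 3 (240°, 9 nmi): east 9 sin 240° = -7.79, north 9 cos 240° = -4.50
Net east component: 22.94 nmi.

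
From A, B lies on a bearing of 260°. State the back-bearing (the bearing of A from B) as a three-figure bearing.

080°

Back-bearing = 260° − 180° = 080°.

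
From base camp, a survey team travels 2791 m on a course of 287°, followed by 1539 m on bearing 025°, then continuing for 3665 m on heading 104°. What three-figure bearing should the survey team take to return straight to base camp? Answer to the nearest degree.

Leg 1 (287°, 2791 m): east 2791 sin 287° = -2669.05, north 2791 cos 287° = 816.01
Leg 2 (025°, 1539 m): east 1539 sin 25° = 650.41, north 1539 cos 25° = 1394.81
Leg 3 (104°, 3665 m): east 3665 sin 104° = 3556.13, north 3665 cos 104° = -886.64
Net displacement: 1537.50 east, 1324.17 north. Direction back to start is (-1537.50, -1324.17): bearing = atan2(-1537.50, -1324.17) mod 360° = 229.26° ≈ 229°.

229°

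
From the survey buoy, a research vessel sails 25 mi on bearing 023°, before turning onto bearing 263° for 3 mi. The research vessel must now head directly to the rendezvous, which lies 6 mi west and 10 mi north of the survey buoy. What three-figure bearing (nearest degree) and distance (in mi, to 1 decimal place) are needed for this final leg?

Leg 1 (023°, 25 mi): east 25 sin 23° = 9.77, north 25 cos 23° = 23.01
Leg 2 (263°, 3 mi): east 3 sin 263° = -2.98, north 3 cos 263° = -0.37
Current position: (6.79, 22.65). Target: (-6, 10). Remaining: Δeast = -12.79, Δnorth = -12.65.
Bearing = atan2(-12.79, -12.65) mod 360° = 225.32°; distance = √((-12.79)² + (-12.65)²) = 17.987 mi.

225°, 18.0 mi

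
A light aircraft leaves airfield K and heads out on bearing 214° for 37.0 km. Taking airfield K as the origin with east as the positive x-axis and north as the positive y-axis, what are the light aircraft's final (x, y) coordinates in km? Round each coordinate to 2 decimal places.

Leg 1 (214°, 37.0 km): east 37.0 sin 214° = -20.69, north 37.0 cos 214° = -30.67
Summing: -20.69 km east, -30.67 km north → (-20.69, -30.67).

(-20.69, -30.67)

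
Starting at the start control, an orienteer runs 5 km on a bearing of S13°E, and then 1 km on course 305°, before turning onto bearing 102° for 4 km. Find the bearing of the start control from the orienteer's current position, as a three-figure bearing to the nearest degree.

321°

Leg 1 (S13°E, 5 km): east 5 sin 167° = 1.12, north 5 cos 167° = -4.87
Leg 2 (305°, 1 km): east 1 sin 305° = -0.82, north 1 cos 305° = 0.57
Leg 3 (102°, 4 km): east 4 sin 102° = 3.91, north 4 cos 102° = -0.83
Net displacement: 4.22 east, -5.13 north. Direction back to start is (-4.22, 5.13): bearing = atan2(-4.22, 5.13) mod 360° = 320.57° ≈ 321°.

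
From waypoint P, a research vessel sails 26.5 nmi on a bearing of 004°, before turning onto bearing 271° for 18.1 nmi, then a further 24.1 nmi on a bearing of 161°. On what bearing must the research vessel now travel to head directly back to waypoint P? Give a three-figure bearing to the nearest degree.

115°

Leg 1 (004°, 26.5 nmi): east 26.5 sin 4° = 1.85, north 26.5 cos 4° = 26.44
Leg 2 (271°, 18.1 nmi): east 18.1 sin 271° = -18.10, north 18.1 cos 271° = 0.32
Leg 3 (161°, 24.1 nmi): east 24.1 sin 161° = 7.85, north 24.1 cos 161° = -22.79
Net displacement: -8.40 east, 3.96 north. Direction back to start is (8.40, -3.96): bearing = atan2(8.40, -3.96) mod 360° = 115.26° ≈ 115°.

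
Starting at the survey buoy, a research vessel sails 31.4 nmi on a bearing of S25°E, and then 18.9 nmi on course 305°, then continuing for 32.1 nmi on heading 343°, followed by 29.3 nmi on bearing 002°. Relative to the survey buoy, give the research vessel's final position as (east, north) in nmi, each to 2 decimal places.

(-10.57, 42.36)

Leg 1 (S25°E, 31.4 nmi): east 31.4 sin 155° = 13.27, north 31.4 cos 155° = -28.46
Leg 2 (305°, 18.9 nmi): east 18.9 sin 305° = -15.48, north 18.9 cos 305° = 10.84
Leg 3 (343°, 32.1 nmi): east 32.1 sin 343° = -9.39, north 32.1 cos 343° = 30.70
Leg 4 (002°, 29.3 nmi): east 29.3 sin 2° = 1.02, north 29.3 cos 2° = 29.28
Summing: -10.57 nmi east, 42.36 nmi north → (-10.57, 42.36).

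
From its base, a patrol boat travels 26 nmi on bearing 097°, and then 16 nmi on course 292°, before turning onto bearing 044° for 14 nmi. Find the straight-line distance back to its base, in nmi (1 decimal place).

Leg 1 (097°, 26 nmi): east 26 sin 97° = 25.81, north 26 cos 97° = -3.17
Leg 2 (292°, 16 nmi): east 16 sin 292° = -14.83, north 16 cos 292° = 5.99
Leg 3 (044°, 14 nmi): east 14 sin 44° = 9.73, north 14 cos 44° = 10.07
Net: 20.70 east, 12.90 north. Distance = √((20.70)² + (12.90)²) = 24.385 nmi.

24.4 nmi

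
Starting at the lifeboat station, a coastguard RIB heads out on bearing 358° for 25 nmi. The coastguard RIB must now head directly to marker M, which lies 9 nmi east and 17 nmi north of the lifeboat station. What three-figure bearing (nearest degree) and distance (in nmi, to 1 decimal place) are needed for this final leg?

129°, 12.7 nmi

Leg 1 (358°, 25 nmi): east 25 sin 358° = -0.87, north 25 cos 358° = 24.98
Current position: (-0.87, 24.98). Target: (9, 17). Remaining: Δeast = 9.87, Δnorth = -7.98.
Bearing = atan2(9.87, -7.98) mod 360° = 128.97°; distance = √((9.87)² + (-7.98)²) = 12.697 nmi.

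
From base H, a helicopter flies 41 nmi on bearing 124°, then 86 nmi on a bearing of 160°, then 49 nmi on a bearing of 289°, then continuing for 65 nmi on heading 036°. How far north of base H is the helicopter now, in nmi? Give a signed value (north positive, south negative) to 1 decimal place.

-35.2 nmi

Leg 1 (124°, 41 nmi): east 41 sin 124° = 33.99, north 41 cos 124° = -22.93
Leg 2 (160°, 86 nmi): east 86 sin 160° = 29.41, north 86 cos 160° = -80.81
Leg 3 (289°, 49 nmi): east 49 sin 289° = -46.33, north 49 cos 289° = 15.95
Leg 4 (036°, 65 nmi): east 65 sin 36° = 38.21, north 65 cos 36° = 52.59
Net north component: -35.20 nmi.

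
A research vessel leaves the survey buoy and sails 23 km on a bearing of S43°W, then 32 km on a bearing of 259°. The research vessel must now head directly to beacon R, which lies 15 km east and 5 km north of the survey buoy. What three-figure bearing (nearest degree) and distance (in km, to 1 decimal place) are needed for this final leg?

Leg 1 (S43°W, 23 km): east 23 sin 223° = -15.69, north 23 cos 223° = -16.82
Leg 2 (259°, 32 km): east 32 sin 259° = -31.41, north 32 cos 259° = -6.11
Current position: (-47.10, -22.93). Target: (15, 5). Remaining: Δeast = 62.10, Δnorth = 27.93.
Bearing = atan2(62.10, 27.93) mod 360° = 65.79°; distance = √((62.10)² + (27.93)²) = 68.089 km.

066°, 68.1 km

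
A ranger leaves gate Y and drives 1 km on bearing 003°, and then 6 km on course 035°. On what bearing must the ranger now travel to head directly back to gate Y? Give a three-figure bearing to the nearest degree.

Leg 1 (003°, 1 km): east 1 sin 3° = 0.05, north 1 cos 3° = 1.00
Leg 2 (035°, 6 km): east 6 sin 35° = 3.44, north 6 cos 35° = 4.91
Net displacement: 3.49 east, 5.91 north. Direction back to start is (-3.49, -5.91): bearing = atan2(-3.49, -5.91) mod 360° = 210.58° ≈ 211°.

211°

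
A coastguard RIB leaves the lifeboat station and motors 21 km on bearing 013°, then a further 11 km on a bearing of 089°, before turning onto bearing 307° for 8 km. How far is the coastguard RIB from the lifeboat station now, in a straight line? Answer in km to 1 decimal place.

27.1 km

Leg 1 (013°, 21 km): east 21 sin 13° = 4.72, north 21 cos 13° = 20.46
Leg 2 (089°, 11 km): east 11 sin 89° = 11.00, north 11 cos 89° = 0.19
Leg 3 (307°, 8 km): east 8 sin 307° = -6.39, north 8 cos 307° = 4.81
Net: 9.33 east, 25.47 north. Distance = √((9.33)² + (25.47)²) = 27.125 km.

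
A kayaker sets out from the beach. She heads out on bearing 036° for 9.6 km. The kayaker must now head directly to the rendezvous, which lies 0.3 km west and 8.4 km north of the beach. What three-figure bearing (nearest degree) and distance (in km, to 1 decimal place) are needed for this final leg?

Leg 1 (036°, 9.6 km): east 9.6 sin 36° = 5.64, north 9.6 cos 36° = 7.77
Current position: (5.64, 7.77). Target: (-0.3, 8.4). Remaining: Δeast = -5.94, Δnorth = 0.63.
Bearing = atan2(-5.94, 0.63) mod 360° = 276.08°; distance = √((-5.94)² + (0.63)²) = 5.976 km.

276°, 6.0 km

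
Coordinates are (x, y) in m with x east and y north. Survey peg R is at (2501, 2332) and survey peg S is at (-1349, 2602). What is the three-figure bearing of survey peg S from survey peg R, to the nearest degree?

274°

Δeast = -1349 − 2501 = -3850.00; Δnorth = 2602 − 2332 = 270.00.
Bearing = atan2(Δeast, Δnorth) mod 360° = 274.01° ≈ 274°.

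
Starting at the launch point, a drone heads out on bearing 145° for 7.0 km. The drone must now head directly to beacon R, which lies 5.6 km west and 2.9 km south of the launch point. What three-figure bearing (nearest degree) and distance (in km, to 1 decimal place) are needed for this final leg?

Leg 1 (145°, 7.0 km): east 7.0 sin 145° = 4.02, north 7.0 cos 145° = -5.73
Current position: (4.02, -5.73). Target: (-5.6, -2.9). Remaining: Δeast = -9.62, Δnorth = 2.83.
Bearing = atan2(-9.62, 2.83) mod 360° = 286.42°; distance = √((-9.62)² + (2.83)²) = 10.024 km.

286°, 10.0 km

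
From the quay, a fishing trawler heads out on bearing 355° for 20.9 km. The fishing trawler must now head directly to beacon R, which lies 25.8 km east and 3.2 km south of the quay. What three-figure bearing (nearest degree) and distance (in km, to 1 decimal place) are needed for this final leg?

Leg 1 (355°, 20.9 km): east 20.9 sin 355° = -1.82, north 20.9 cos 355° = 20.82
Current position: (-1.82, 20.82). Target: (25.8, -3.2). Remaining: Δeast = 27.62, Δnorth = -24.02.
Bearing = atan2(27.62, -24.02) mod 360° = 131.01°; distance = √((27.62)² + (-24.02)²) = 36.605 km.

131°, 36.6 km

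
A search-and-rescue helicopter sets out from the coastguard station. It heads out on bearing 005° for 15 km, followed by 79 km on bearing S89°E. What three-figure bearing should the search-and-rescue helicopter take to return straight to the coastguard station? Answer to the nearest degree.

260°

Leg 1 (005°, 15 km): east 15 sin 5° = 1.31, north 15 cos 5° = 14.94
Leg 2 (S89°E, 79 km): east 79 sin 91° = 78.99, north 79 cos 91° = -1.38
Net displacement: 80.30 east, 13.56 north. Direction back to start is (-80.30, -13.56): bearing = atan2(-80.30, -13.56) mod 360° = 260.41° ≈ 260°.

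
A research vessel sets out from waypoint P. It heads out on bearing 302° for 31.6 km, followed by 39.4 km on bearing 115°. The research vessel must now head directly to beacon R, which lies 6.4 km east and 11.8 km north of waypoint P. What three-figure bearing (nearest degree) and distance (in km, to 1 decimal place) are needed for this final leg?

348°, 12.0 km

Leg 1 (302°, 31.6 km): east 31.6 sin 302° = -26.80, north 31.6 cos 302° = 16.75
Leg 2 (115°, 39.4 km): east 39.4 sin 115° = 35.71, north 39.4 cos 115° = -16.65
Current position: (8.91, 0.09). Target: (6.4, 11.8). Remaining: Δeast = -2.51, Δnorth = 11.71.
Bearing = atan2(-2.51, 11.71) mod 360° = 347.90°; distance = √((-2.51)² + (11.71)²) = 11.972 km.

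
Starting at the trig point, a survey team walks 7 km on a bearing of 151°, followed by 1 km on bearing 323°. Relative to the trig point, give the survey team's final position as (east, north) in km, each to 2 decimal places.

Leg 1 (151°, 7 km): east 7 sin 151° = 3.39, north 7 cos 151° = -6.12
Leg 2 (323°, 1 km): east 1 sin 323° = -0.60, north 1 cos 323° = 0.80
Summing: 2.79 km east, -5.32 km north → (2.79, -5.32).

(2.79, -5.32)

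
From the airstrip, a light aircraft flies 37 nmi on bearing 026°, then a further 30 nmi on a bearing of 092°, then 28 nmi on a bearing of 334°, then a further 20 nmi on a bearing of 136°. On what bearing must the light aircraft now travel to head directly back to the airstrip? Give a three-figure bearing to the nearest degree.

Leg 1 (026°, 37 nmi): east 37 sin 26° = 16.22, north 37 cos 26° = 33.26
Leg 2 (092°, 30 nmi): east 30 sin 92° = 29.98, north 30 cos 92° = -1.05
Leg 3 (334°, 28 nmi): east 28 sin 334° = -12.27, north 28 cos 334° = 25.17
Leg 4 (136°, 20 nmi): east 20 sin 136° = 13.89, north 20 cos 136° = -14.39
Net displacement: 47.82 east, 42.99 north. Direction back to start is (-47.82, -42.99): bearing = atan2(-47.82, -42.99) mod 360° = 228.05° ≈ 228°.

228°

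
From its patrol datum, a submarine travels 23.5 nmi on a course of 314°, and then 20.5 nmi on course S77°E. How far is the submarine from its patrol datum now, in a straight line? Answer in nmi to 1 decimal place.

12.1 nmi

Leg 1 (314°, 23.5 nmi): east 23.5 sin 314° = -16.90, north 23.5 cos 314° = 16.32
Leg 2 (S77°E, 20.5 nmi): east 20.5 sin 103° = 19.97, north 20.5 cos 103° = -4.61
Net: 3.07 east, 11.71 north. Distance = √((3.07)² + (11.71)²) = 12.109 nmi.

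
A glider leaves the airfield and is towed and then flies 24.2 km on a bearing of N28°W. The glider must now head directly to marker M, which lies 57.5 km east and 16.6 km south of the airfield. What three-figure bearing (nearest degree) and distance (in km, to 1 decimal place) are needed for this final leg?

119°, 78.6 km

Leg 1 (N28°W, 24.2 km): east 24.2 sin 332° = -11.36, north 24.2 cos 332° = 21.37
Current position: (-11.36, 21.37). Target: (57.5, -16.6). Remaining: Δeast = 68.86, Δnorth = -37.97.
Bearing = atan2(68.86, -37.97) mod 360° = 118.87°; distance = √((68.86)² + (-37.97)²) = 78.635 km.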